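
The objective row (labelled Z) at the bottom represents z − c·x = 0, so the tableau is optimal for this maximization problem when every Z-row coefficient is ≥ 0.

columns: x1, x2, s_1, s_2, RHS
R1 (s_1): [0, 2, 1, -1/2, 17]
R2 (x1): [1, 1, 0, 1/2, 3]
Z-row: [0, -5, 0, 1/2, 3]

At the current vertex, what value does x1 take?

x1 is basic (row 2); its value is the RHS of that row, 3.

3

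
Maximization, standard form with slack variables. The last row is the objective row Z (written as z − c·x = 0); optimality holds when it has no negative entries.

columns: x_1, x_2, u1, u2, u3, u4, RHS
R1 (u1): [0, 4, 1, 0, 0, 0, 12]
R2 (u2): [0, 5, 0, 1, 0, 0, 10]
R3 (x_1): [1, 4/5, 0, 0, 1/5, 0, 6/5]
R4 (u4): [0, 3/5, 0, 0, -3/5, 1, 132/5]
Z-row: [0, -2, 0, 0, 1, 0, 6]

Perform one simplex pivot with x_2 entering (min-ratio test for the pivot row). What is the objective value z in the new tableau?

9

Ratio test on column x_2 — row 1: 12/4 = 3; row 2: 10/5 = 2; row 3: (6/5)/(4/5) = 3/2; row 4: (132/5)/(3/5) = 44. Minimum is 3/2 at row 3 (x_1 leaves); pivot element 4/5.
Pivot on row 3; the Z-row RHS becomes 6 − (-2)·(3/2) = 9.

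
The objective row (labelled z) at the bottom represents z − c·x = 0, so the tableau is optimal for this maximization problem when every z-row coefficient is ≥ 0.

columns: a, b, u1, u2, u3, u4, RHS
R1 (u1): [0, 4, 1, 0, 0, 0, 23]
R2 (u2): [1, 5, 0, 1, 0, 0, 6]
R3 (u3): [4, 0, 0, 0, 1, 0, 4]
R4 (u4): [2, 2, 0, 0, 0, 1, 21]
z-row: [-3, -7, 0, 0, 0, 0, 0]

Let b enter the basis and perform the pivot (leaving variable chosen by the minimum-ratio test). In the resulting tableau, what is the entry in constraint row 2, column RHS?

6/5

Ratio test on column b — row 1: 23/4 = 23/4; row 2: 6/5 = 6/5; row 3: entry 0 ≤ 0; row 4: 21/2 = 21/2. Minimum is 6/5 at row 2 (u2 leaves); pivot element 5.
Divide row 2 by 5; eliminate column b from the other rows.
In the new row 2, the RHS entry is the old entry divided by the pivot: 6/5 = 6/5.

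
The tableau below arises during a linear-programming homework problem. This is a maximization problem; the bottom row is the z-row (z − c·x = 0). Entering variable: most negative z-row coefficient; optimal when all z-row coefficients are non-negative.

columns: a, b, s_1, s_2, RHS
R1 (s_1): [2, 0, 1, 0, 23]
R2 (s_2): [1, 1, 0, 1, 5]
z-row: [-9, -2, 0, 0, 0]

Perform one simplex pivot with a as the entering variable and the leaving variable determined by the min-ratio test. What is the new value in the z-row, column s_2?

9

Ratio test on column a — row 1: 23/2 = 23/2; row 2: 5/1 = 5. Minimum is 5 at row 2 (s_2 leaves); pivot element 1.
Divide row 2 by 1; eliminate column a from the other rows.
z-row update in column s_2: 0 − (-9)·1 = 9.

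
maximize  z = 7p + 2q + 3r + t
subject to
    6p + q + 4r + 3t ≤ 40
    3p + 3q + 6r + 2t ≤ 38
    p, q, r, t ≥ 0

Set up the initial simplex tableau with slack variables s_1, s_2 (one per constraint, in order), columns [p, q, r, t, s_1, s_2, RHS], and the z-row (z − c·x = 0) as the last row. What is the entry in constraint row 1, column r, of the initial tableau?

Constraint 1 has coefficient 4 on r.

4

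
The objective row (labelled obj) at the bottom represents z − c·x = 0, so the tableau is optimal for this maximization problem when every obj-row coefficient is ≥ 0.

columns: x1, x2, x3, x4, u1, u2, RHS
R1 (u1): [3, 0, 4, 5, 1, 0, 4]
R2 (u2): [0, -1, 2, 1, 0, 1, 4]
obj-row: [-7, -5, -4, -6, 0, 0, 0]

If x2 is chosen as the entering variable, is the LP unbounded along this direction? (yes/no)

yes

Every constraint-row entry in column x2 is ≤ 0, so increasing x2 is unbounded.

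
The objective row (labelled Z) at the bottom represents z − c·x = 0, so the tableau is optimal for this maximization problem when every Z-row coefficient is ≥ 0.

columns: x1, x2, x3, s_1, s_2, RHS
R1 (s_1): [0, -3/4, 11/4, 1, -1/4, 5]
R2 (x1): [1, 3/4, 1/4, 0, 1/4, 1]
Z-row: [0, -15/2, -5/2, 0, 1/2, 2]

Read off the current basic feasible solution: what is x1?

1

x1 is basic (row 2); its value is the RHS of that row, 1.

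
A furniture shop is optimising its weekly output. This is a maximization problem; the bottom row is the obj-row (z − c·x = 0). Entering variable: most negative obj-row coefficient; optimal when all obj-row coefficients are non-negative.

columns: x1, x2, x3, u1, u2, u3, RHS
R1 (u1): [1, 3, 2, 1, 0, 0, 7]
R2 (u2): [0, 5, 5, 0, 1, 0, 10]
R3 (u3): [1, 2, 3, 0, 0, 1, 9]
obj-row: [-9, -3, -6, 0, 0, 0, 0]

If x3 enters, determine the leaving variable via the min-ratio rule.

Column x3 entries and ratios — u1: 7/2 = 7/2; u2: 10/5 = 2; u3: 9/3 = 3.
Smallest ratio is 2 in the row of u2, so u2 leaves.

u2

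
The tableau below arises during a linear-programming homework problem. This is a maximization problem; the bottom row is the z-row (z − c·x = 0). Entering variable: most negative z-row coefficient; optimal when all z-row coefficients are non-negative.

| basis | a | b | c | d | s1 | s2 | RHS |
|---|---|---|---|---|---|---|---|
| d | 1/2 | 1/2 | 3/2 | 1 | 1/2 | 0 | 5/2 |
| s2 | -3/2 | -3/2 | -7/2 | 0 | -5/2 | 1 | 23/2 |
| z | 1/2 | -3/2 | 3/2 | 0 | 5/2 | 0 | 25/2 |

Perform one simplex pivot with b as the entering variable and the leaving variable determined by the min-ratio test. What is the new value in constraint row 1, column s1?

1

Ratio test on column b — row 1: (5/2)/(1/2) = 5; row 2: entry -3/2 ≤ 0. Minimum is 5 at row 1 (d leaves); pivot element 1/2.
Divide row 1 by 1/2; eliminate column b from the other rows.
In the new row 1, the s1 entry is the old entry divided by the pivot: (1/2)/(1/2) = 1.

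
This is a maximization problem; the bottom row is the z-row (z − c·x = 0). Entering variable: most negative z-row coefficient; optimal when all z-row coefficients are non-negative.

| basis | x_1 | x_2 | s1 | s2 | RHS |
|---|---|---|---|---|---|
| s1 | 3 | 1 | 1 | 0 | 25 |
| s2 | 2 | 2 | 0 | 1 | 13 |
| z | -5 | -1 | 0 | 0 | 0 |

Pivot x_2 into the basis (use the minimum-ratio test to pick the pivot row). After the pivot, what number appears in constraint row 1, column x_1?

Ratio test on column x_2 — row 1: 25/1 = 25; row 2: 13/2 = 13/2. Minimum is 13/2 at row 2 (s2 leaves); pivot element 2.
Divide row 2 by 2; eliminate column x_2 from the other rows.
Row 1 update in column x_1: 3 − 1·1 = 2.

2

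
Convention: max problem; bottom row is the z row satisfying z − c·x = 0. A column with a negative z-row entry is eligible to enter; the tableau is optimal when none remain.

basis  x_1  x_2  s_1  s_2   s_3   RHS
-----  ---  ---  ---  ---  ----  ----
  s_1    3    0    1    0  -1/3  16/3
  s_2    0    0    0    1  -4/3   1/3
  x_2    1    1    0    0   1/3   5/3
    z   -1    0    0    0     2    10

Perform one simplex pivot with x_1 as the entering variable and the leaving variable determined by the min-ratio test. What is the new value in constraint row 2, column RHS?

Ratio test on column x_1 — row 1: (16/3)/3 = 16/9; row 2: entry 0 ≤ 0; row 3: (5/3)/1 = 5/3. Minimum is 5/3 at row 3 (x_2 leaves); pivot element 1.
Divide row 3 by 1; eliminate column x_1 from the other rows.
Row 2 update in column RHS: 1/3 − 0·(5/3) = 1/3.

1/3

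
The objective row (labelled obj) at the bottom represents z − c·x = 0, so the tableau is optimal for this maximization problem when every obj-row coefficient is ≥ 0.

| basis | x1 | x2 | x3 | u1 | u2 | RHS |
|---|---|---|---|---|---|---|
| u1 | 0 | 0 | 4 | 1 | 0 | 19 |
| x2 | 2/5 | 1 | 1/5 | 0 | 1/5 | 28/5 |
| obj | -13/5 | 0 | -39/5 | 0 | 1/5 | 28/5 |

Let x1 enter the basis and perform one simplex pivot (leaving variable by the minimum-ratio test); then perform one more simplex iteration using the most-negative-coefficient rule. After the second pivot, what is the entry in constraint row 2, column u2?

1/2

Ratio test on column x1 — row 1: entry 0 ≤ 0; row 2: (28/5)/(2/5) = 14. Minimum is 14 at row 2 (x2 leaves); pivot element 2/5.
Divide row 2 by 2/5; eliminate column x1 from the other rows.
Second iteration: most negative obj-row entry is -13/2 in column x3, so x3 enters.
Ratio test on column x3 — row 1: 19/4 = 19/4; row 2: 14/(1/2) = 28. Minimum is 19/4 at row 1 (u1 leaves); pivot element 4.
Divide row 1 by 4; eliminate column x3 from the other rows.
After both pivots, the entry at constraint row 2, column u2 is 1/2.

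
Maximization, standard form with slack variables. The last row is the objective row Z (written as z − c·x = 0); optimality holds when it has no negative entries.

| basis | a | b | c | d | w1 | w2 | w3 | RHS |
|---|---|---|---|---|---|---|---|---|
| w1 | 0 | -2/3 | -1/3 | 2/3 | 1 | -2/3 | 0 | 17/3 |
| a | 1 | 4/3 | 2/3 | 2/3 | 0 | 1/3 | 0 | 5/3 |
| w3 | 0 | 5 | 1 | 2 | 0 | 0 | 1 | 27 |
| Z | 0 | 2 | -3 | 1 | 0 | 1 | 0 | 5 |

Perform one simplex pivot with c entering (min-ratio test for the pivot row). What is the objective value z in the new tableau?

Ratio test on column c — row 1: entry -1/3 ≤ 0; row 2: (5/3)/(2/3) = 5/2; row 3: 27/1 = 27. Minimum is 5/2 at row 2 (a leaves); pivot element 2/3.
Pivot on row 2; the Z-row RHS becomes 5 − (-3)·(5/2) = 25/2.

25/2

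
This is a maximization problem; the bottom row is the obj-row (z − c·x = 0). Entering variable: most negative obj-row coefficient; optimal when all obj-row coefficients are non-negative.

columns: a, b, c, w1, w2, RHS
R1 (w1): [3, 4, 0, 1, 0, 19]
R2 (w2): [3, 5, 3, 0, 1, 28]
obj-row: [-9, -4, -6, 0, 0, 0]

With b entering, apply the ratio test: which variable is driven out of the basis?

w1

Column b entries and ratios — w1: 19/4 = 19/4; w2: 28/5 = 28/5.
Smallest ratio is 19/4 in the row of w1, so w1 leaves.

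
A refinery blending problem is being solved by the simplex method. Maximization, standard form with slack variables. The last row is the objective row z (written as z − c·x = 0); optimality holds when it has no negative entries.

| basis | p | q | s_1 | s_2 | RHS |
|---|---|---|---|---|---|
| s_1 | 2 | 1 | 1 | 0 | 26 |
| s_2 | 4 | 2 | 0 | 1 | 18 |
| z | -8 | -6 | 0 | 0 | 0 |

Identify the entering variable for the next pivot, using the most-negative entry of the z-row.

p

Negative z-row entries: p: -8, q: -6.
The most negative is -8 in column p, so p enters.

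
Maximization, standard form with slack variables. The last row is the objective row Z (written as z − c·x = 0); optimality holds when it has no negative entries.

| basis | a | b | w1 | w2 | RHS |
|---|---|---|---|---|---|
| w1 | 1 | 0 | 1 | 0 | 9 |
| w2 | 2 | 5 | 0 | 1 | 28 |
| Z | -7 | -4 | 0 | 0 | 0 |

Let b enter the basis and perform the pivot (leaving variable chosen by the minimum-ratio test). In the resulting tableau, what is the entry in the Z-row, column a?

Ratio test on column b — row 1: entry 0 ≤ 0; row 2: 28/5 = 28/5. Minimum is 28/5 at row 2 (w2 leaves); pivot element 5.
Divide row 2 by 5; eliminate column b from the other rows.
Z-row update in column a: -7 − (-4)·(2/5) = -27/5.

-27/5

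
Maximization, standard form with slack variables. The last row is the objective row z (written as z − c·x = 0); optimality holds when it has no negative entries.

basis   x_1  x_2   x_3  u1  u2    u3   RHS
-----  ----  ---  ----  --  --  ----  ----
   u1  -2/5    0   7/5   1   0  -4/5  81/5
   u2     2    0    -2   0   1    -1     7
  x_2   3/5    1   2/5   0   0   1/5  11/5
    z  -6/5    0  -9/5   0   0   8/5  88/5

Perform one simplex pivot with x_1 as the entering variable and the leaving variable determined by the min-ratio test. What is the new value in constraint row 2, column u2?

1/2

Ratio test on column x_1 — row 1: entry -2/5 ≤ 0; row 2: 7/2 = 7/2; row 3: (11/5)/(3/5) = 11/3. Minimum is 7/2 at row 2 (u2 leaves); pivot element 2.
Divide row 2 by 2; eliminate column x_1 from the other rows.
In the new row 2, the u2 entry is the old entry divided by the pivot: 1/2 = 1/2.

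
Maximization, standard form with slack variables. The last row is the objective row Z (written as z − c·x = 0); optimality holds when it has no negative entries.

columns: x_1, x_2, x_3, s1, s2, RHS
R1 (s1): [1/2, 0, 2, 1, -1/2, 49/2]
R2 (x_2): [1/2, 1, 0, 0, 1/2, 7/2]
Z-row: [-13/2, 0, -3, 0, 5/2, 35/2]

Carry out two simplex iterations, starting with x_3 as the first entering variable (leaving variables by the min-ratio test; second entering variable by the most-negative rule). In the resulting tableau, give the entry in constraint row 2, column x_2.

Ratio test on column x_3 — row 1: (49/2)/2 = 49/4; row 2: entry 0 ≤ 0. Minimum is 49/4 at row 1 (s1 leaves); pivot element 2.
Divide row 1 by 2; eliminate column x_3 from the other rows.
Second iteration: most negative Z-row entry is -23/4 in column x_1, so x_1 enters.
Ratio test on column x_1 — row 1: (49/4)/(1/4) = 49; row 2: (7/2)/(1/2) = 7. Minimum is 7 at row 2 (x_2 leaves); pivot element 1/2.
Divide row 2 by 1/2; eliminate column x_1 from the other rows.
After both pivots, the entry at constraint row 2, column x_2 is 2.

2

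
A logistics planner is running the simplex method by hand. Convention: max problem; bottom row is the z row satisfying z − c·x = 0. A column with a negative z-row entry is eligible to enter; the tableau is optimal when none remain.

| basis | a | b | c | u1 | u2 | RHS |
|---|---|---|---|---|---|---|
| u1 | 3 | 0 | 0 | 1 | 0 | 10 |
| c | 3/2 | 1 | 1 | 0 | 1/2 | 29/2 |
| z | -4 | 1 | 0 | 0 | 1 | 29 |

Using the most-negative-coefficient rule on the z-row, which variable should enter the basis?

a

Negative z-row entries: a: -4.
The most negative is -4 in column a, so a enters.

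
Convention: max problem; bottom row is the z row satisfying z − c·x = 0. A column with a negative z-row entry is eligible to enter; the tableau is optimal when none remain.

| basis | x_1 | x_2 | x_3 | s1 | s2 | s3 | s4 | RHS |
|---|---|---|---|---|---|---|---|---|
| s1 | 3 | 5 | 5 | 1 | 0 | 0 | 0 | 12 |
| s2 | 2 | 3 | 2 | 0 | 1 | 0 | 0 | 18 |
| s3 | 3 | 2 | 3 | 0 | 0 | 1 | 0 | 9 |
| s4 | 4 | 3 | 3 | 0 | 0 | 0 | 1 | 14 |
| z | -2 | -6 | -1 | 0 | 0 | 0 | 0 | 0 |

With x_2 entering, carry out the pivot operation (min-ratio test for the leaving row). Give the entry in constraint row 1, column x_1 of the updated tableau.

Ratio test on column x_2 — row 1: 12/5 = 12/5; row 2: 18/3 = 6; row 3: 9/2 = 9/2; row 4: 14/3 = 14/3. Minimum is 12/5 at row 1 (s1 leaves); pivot element 5.
Divide row 1 by 5; eliminate column x_2 from the other rows.
In the new row 1, the x_1 entry is the old entry divided by the pivot: 3/5 = 3/5.

3/5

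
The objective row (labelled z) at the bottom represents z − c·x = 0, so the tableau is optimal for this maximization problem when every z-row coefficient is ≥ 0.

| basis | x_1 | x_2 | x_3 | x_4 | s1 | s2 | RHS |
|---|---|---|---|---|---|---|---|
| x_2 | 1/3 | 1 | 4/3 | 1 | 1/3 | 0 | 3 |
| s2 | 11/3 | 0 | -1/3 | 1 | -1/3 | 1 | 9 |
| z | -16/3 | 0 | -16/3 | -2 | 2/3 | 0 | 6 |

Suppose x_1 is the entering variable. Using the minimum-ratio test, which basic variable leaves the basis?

Column x_1 entries and ratios — x_2: 3/(1/3) = 9; s2: 9/(11/3) = 27/11.
Smallest ratio is 27/11 in the row of s2, so s2 leaves.

s2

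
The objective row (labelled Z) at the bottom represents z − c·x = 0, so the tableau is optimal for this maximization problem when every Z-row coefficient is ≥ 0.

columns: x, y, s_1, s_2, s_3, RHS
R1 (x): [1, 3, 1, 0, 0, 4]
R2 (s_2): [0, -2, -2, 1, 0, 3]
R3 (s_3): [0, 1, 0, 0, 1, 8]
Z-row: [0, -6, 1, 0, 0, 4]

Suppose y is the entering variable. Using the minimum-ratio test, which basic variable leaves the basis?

Column y entries and ratios — x: 4/3 = 4/3; s_2: -2 ≤ 0, skip; s_3: 8/1 = 8.
Smallest ratio is 4/3 in the row of x, so x leaves.

x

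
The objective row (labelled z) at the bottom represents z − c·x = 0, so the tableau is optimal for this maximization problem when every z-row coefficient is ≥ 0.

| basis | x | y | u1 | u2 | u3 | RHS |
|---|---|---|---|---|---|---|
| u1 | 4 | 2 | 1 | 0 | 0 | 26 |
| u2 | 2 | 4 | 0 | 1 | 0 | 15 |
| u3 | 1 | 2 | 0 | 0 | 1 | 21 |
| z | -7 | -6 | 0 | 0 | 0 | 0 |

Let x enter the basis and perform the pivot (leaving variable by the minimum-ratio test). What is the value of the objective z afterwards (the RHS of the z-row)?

91/2

Ratio test on column x — row 1: 26/4 = 13/2; row 2: 15/2 = 15/2; row 3: 21/1 = 21. Minimum is 13/2 at row 1 (u1 leaves); pivot element 4.
Pivot on row 1; the z-row RHS becomes 0 − (-7)·(13/2) = 91/2.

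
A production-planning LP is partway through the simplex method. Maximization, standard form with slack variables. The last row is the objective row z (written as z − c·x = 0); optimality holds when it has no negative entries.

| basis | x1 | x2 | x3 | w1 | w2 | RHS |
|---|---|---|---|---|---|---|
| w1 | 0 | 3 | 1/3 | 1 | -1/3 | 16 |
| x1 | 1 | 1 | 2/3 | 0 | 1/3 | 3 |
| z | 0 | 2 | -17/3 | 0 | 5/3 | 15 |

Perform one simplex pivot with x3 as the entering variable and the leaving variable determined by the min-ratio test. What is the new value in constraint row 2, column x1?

3/2

Ratio test on column x3 — row 1: 16/(1/3) = 48; row 2: 3/(2/3) = 9/2. Minimum is 9/2 at row 2 (x1 leaves); pivot element 2/3.
Divide row 2 by 2/3; eliminate column x3 from the other rows.
In the new row 2, the x1 entry is the old entry divided by the pivot: 1/(2/3) = 3/2.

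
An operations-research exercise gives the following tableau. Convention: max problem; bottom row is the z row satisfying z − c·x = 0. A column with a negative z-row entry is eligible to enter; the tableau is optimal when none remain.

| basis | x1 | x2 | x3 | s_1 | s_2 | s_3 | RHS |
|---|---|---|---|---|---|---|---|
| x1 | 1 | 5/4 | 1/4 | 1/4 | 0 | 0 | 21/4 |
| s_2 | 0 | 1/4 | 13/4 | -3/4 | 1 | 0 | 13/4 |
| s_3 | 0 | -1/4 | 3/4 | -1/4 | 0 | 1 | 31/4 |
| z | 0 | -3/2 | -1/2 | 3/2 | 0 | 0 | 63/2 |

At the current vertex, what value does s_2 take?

13/4

s_2 is basic (row 2); its value is the RHS of that row, 13/4.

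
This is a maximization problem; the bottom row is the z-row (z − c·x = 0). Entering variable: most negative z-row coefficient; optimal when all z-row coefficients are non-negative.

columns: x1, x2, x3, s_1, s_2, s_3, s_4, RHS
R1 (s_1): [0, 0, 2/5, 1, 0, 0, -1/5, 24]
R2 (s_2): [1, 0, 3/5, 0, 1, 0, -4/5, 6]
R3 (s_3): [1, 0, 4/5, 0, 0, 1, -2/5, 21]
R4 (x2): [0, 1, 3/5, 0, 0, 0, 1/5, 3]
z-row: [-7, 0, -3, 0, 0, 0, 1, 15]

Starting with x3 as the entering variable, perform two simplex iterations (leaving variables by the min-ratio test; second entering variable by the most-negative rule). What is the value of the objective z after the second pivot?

51

Ratio test on column x3 — row 1: 24/(2/5) = 60; row 2: 6/(3/5) = 10; row 3: 21/(4/5) = 105/4; row 4: 3/(3/5) = 5. Minimum is 5 at row 4 (x2 leaves); pivot element 3/5.
Pivot on row 4; the z-row RHS becomes 15 − (-3)·5 = 30.
Next entering variable (most negative z-row entry -7): x1.
Ratio test on column x1 — row 1: entry 0 ≤ 0; row 2: 3/1 = 3; row 3: 17/1 = 17; row 4: entry 0 ≤ 0. Minimum is 3 at row 2 (s_2 leaves); pivot element 1.
After the second pivot the z-row RHS is 30 − (-7)·3 = 51.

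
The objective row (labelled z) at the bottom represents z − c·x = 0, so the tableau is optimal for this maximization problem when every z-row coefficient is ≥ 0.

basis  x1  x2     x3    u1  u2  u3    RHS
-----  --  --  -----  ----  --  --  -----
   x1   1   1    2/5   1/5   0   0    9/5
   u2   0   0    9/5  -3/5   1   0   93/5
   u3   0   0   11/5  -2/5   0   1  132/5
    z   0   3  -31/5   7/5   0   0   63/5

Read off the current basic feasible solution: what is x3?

x3 is not in the basis, so in the current basic feasible solution x3 = 0.

0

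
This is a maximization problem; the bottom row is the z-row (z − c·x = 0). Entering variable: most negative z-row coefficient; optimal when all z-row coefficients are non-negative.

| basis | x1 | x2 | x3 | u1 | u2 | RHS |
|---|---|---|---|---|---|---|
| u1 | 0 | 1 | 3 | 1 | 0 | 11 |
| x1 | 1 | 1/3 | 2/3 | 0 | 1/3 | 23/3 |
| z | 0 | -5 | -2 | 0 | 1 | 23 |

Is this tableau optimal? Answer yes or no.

no

The z-row has a negative entry -5 in column x2, so it is not optimal.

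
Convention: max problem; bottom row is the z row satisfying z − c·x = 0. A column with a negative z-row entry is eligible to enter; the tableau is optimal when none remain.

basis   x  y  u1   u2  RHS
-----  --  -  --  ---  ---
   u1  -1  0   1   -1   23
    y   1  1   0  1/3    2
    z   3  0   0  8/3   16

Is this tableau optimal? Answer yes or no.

yes

Every z-row coefficient is ≥ 0, so the tableau is optimal.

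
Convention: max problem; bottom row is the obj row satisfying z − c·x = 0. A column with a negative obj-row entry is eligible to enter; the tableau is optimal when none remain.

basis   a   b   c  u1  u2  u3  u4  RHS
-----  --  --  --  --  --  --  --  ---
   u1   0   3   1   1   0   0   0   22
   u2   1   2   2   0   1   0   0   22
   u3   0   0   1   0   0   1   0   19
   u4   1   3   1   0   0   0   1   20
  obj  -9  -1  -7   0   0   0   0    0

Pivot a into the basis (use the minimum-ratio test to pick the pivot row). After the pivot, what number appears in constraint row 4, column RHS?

Ratio test on column a — row 1: entry 0 ≤ 0; row 2: 22/1 = 22; row 3: entry 0 ≤ 0; row 4: 20/1 = 20. Minimum is 20 at row 4 (u4 leaves); pivot element 1.
Divide row 4 by 1; eliminate column a from the other rows.
In the new row 4, the RHS entry is the old entry divided by the pivot: 20/1 = 20.

20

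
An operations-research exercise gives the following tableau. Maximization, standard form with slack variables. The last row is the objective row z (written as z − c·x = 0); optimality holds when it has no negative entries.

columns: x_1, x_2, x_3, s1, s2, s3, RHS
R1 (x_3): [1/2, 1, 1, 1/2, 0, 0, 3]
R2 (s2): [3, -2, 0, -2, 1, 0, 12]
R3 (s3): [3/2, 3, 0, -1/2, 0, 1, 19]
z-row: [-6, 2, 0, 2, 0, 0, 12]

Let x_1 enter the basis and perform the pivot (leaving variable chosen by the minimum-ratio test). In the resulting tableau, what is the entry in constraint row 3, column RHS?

Ratio test on column x_1 — row 1: 3/(1/2) = 6; row 2: 12/3 = 4; row 3: 19/(3/2) = 38/3. Minimum is 4 at row 2 (s2 leaves); pivot element 3.
Divide row 2 by 3; eliminate column x_1 from the other rows.
Row 3 update in column RHS: 19 − (3/2)·4 = 13.

13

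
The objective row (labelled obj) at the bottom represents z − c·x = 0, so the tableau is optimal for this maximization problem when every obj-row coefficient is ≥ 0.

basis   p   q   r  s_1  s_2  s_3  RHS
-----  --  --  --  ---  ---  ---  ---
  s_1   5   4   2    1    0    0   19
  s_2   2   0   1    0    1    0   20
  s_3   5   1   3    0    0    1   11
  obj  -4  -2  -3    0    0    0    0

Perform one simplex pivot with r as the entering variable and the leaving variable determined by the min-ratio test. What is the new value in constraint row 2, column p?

Ratio test on column r — row 1: 19/2 = 19/2; row 2: 20/1 = 20; row 3: 11/3 = 11/3. Minimum is 11/3 at row 3 (s_3 leaves); pivot element 3.
Divide row 3 by 3; eliminate column r from the other rows.
Row 2 update in column p: 2 − 1·(5/3) = 1/3.

1/3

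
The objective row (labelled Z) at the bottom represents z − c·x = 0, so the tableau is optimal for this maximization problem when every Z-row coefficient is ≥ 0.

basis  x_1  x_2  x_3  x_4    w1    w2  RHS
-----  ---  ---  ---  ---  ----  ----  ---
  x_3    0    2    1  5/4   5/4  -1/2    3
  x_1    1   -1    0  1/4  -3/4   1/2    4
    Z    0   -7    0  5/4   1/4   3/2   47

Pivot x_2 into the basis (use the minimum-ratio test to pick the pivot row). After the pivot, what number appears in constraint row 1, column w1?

5/8

Ratio test on column x_2 — row 1: 3/2 = 3/2; row 2: entry -1 ≤ 0. Minimum is 3/2 at row 1 (x_3 leaves); pivot element 2.
Divide row 1 by 2; eliminate column x_2 from the other rows.
In the new row 1, the w1 entry is the old entry divided by the pivot: (5/4)/2 = 5/8.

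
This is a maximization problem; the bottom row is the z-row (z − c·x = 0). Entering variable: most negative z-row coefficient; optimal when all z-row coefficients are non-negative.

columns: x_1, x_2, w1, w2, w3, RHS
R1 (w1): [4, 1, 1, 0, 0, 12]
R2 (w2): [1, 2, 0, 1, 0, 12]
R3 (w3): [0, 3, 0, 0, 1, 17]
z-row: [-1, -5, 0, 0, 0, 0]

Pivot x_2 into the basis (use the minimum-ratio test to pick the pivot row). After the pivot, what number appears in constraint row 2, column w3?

-2/3

Ratio test on column x_2 — row 1: 12/1 = 12; row 2: 12/2 = 6; row 3: 17/3 = 17/3. Minimum is 17/3 at row 3 (w3 leaves); pivot element 3.
Divide row 3 by 3; eliminate column x_2 from the other rows.
Row 2 update in column w3: 0 − 2·(1/3) = -2/3.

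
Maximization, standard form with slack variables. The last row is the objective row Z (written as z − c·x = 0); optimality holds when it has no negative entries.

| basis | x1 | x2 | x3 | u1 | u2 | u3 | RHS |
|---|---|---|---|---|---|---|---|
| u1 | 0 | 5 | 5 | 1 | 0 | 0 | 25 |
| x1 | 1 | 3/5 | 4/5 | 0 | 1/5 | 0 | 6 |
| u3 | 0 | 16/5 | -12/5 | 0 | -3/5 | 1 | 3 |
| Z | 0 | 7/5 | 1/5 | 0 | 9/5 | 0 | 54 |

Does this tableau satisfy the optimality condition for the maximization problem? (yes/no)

yes

Every Z-row coefficient is ≥ 0, so the tableau is optimal.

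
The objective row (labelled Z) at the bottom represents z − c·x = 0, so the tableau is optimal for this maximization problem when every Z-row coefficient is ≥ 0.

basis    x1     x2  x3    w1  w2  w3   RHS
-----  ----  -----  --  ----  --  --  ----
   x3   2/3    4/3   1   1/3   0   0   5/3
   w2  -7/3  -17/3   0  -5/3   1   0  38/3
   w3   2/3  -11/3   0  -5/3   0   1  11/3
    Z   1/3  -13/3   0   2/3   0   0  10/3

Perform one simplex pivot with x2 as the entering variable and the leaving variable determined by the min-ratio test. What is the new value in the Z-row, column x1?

5/2

Ratio test on column x2 — row 1: (5/3)/(4/3) = 5/4; row 2: entry -17/3 ≤ 0; row 3: entry -11/3 ≤ 0. Minimum is 5/4 at row 1 (x3 leaves); pivot element 4/3.
Divide row 1 by 4/3; eliminate column x2 from the other rows.
Z-row update in column x1: 1/3 − (-13/3)·(1/2) = 5/2.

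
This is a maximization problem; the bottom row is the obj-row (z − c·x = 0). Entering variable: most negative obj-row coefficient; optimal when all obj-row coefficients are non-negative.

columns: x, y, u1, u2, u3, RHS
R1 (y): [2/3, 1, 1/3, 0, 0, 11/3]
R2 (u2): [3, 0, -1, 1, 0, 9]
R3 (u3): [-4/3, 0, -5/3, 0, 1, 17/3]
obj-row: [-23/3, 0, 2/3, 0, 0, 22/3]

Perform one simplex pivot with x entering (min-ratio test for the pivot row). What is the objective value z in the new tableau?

91/3

Ratio test on column x — row 1: (11/3)/(2/3) = 11/2; row 2: 9/3 = 3; row 3: entry -4/3 ≤ 0. Minimum is 3 at row 2 (u2 leaves); pivot element 3.
Pivot on row 2; the obj-row RHS becomes 22/3 − (-23/3)·3 = 91/3.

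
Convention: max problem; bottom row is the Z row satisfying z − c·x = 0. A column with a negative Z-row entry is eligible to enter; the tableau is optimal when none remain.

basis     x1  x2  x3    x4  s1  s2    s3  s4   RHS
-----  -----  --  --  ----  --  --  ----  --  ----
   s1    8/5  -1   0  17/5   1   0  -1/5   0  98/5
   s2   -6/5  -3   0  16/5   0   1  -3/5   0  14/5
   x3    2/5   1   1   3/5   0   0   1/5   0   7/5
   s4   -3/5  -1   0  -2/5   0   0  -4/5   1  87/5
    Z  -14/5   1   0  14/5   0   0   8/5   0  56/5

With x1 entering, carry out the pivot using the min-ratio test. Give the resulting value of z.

21

Ratio test on column x1 — row 1: (98/5)/(8/5) = 49/4; row 2: entry -6/5 ≤ 0; row 3: (7/5)/(2/5) = 7/2; row 4: entry -3/5 ≤ 0. Minimum is 7/2 at row 3 (x3 leaves); pivot element 2/5.
Pivot on row 3; the Z-row RHS becomes 56/5 − (-14/5)·(7/2) = 21.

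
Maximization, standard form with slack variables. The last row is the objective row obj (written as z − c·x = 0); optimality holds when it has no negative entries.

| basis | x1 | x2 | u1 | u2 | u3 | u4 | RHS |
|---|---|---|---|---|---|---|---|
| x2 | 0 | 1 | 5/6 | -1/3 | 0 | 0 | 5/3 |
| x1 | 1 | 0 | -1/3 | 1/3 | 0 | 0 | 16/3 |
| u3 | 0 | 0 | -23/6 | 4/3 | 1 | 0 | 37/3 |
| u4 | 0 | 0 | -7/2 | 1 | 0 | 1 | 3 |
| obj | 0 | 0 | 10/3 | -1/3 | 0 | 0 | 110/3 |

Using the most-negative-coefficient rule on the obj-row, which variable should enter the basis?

Negative obj-row entries: u2: -1/3.
The most negative is -1/3 in column u2, so u2 enters.

u2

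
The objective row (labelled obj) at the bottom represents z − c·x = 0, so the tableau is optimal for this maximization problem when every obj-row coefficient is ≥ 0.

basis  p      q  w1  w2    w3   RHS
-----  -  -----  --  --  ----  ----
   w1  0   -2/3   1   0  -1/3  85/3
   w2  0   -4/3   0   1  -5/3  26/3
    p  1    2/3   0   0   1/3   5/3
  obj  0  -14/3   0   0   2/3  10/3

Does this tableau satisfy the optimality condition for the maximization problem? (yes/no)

The obj-row has a negative entry -14/3 in column q, so it is not optimal.

no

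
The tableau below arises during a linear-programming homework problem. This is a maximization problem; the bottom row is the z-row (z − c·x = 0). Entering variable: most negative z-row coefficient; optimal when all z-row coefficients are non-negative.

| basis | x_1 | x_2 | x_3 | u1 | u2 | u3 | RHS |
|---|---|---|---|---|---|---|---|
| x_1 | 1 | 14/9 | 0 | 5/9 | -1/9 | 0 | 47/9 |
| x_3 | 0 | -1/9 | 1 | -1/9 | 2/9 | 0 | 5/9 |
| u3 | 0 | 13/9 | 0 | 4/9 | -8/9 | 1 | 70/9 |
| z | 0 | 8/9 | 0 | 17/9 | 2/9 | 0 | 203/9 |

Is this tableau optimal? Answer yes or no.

yes

Every z-row coefficient is ≥ 0, so the tableau is optimal.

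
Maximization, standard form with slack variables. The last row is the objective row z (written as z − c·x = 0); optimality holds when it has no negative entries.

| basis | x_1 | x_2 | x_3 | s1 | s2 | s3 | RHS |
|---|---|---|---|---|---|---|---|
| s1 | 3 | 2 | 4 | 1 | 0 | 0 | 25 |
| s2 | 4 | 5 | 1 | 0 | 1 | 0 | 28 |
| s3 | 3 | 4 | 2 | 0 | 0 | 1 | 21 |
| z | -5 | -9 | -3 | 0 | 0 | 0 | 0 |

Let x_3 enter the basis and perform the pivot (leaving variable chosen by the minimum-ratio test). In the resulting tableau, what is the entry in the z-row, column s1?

3/4

Ratio test on column x_3 — row 1: 25/4 = 25/4; row 2: 28/1 = 28; row 3: 21/2 = 21/2. Minimum is 25/4 at row 1 (s1 leaves); pivot element 4.
Divide row 1 by 4; eliminate column x_3 from the other rows.
z-row update in column s1: 0 − (-3)·(1/4) = 3/4.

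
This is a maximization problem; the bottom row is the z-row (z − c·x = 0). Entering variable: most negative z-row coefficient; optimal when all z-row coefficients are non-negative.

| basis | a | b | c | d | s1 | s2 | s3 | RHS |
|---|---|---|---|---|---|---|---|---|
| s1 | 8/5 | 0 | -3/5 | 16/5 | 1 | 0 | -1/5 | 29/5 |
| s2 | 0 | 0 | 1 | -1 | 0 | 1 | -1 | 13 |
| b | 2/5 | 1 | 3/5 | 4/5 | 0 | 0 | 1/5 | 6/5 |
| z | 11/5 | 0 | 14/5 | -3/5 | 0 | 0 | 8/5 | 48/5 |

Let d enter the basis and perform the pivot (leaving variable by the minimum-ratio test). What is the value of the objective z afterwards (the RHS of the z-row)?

Ratio test on column d — row 1: (29/5)/(16/5) = 29/16; row 2: entry -1 ≤ 0; row 3: (6/5)/(4/5) = 3/2. Minimum is 3/2 at row 3 (b leaves); pivot element 4/5.
Pivot on row 3; the z-row RHS becomes 48/5 − (-3/5)·(3/2) = 21/2.

21/2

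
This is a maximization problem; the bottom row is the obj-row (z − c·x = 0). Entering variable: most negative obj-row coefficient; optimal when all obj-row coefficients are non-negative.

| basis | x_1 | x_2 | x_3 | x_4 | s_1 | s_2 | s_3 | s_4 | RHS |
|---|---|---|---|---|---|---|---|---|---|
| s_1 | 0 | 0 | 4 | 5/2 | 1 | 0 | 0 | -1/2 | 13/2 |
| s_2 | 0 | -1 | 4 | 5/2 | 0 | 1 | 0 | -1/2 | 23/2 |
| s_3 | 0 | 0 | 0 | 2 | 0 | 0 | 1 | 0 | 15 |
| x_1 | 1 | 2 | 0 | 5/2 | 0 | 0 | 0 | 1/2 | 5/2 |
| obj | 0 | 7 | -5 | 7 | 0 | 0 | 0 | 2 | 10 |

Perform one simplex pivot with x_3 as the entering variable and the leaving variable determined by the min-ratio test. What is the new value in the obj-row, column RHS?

145/8

Ratio test on column x_3 — row 1: (13/2)/4 = 13/8; row 2: (23/2)/4 = 23/8; row 3: entry 0 ≤ 0; row 4: entry 0 ≤ 0. Minimum is 13/8 at row 1 (s_1 leaves); pivot element 4.
Divide row 1 by 4; eliminate column x_3 from the other rows.
obj-row update in column RHS: 10 − (-5)·(13/8) = 145/8.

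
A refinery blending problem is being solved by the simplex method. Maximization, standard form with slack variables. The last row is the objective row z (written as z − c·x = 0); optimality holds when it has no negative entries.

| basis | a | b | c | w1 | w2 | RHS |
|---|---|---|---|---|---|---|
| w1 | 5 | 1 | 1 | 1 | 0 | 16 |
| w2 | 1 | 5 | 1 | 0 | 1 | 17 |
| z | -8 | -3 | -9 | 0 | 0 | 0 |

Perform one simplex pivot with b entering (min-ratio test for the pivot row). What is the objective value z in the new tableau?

51/5

Ratio test on column b — row 1: 16/1 = 16; row 2: 17/5 = 17/5. Minimum is 17/5 at row 2 (w2 leaves); pivot element 5.
Pivot on row 2; the z-row RHS becomes 0 − (-3)·(17/5) = 51/5.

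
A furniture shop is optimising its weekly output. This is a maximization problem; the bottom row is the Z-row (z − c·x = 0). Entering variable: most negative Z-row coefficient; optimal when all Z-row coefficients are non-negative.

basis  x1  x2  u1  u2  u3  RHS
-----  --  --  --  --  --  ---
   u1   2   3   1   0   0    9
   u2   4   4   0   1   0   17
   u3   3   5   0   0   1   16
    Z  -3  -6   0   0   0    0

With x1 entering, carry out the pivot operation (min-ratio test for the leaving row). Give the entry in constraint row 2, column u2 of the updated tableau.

Ratio test on column x1 — row 1: 9/2 = 9/2; row 2: 17/4 = 17/4; row 3: 16/3 = 16/3. Minimum is 17/4 at row 2 (u2 leaves); pivot element 4.
Divide row 2 by 4; eliminate column x1 from the other rows.
In the new row 2, the u2 entry is the old entry divided by the pivot: 1/4 = 1/4.

1/4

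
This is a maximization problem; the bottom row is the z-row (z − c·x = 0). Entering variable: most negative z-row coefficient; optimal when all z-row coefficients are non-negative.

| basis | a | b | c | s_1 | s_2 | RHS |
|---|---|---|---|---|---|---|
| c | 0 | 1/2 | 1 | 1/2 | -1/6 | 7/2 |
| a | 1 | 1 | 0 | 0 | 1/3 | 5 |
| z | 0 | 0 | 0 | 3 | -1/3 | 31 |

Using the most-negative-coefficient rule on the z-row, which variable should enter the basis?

Negative z-row entries: s_2: -1/3.
The most negative is -1/3 in column s_2, so s_2 enters.

s_2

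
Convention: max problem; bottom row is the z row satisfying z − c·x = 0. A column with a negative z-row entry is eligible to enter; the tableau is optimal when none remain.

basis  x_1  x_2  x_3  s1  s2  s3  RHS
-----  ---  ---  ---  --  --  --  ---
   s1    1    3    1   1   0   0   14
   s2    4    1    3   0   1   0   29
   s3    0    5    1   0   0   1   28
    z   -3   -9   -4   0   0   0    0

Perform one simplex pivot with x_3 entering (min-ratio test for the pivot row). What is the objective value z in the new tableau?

Ratio test on column x_3 — row 1: 14/1 = 14; row 2: 29/3 = 29/3; row 3: 28/1 = 28. Minimum is 29/3 at row 2 (s2 leaves); pivot element 3.
Pivot on row 2; the z-row RHS becomes 0 − (-4)·(29/3) = 116/3.

116/3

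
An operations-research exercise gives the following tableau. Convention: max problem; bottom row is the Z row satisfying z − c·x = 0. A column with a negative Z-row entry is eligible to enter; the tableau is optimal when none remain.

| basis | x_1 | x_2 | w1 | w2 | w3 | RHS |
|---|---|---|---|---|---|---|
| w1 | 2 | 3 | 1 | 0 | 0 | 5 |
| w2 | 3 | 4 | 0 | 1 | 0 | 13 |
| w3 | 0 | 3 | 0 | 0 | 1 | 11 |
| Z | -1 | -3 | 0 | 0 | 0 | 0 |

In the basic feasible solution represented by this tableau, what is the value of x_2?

x_2 is not in the basis, so in the current basic feasible solution x_2 = 0.

0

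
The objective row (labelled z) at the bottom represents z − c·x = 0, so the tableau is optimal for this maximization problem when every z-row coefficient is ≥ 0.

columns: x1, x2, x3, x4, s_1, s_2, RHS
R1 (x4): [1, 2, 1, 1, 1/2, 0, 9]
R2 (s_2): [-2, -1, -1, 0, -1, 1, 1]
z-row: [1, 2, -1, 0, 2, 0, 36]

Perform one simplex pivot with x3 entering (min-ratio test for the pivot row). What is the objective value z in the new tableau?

45

Ratio test on column x3 — row 1: 9/1 = 9; row 2: entry -1 ≤ 0. Minimum is 9 at row 1 (x4 leaves); pivot element 1.
Pivot on row 1; the z-row RHS becomes 36 − (-1)·9 = 45.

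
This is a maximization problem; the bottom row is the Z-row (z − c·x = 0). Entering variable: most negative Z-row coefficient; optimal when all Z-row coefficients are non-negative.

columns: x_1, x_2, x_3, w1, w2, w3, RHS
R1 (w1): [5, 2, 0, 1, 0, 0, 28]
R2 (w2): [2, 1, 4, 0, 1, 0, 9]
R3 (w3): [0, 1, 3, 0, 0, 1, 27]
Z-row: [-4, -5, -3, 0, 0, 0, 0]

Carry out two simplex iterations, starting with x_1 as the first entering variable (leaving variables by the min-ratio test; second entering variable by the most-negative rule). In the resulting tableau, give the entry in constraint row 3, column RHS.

18

Ratio test on column x_1 — row 1: 28/5 = 28/5; row 2: 9/2 = 9/2; row 3: entry 0 ≤ 0. Minimum is 9/2 at row 2 (w2 leaves); pivot element 2.
Divide row 2 by 2; eliminate column x_1 from the other rows.
Second iteration: most negative Z-row entry is -3 in column x_2, so x_2 enters.
Ratio test on column x_2 — row 1: entry -1/2 ≤ 0; row 2: (9/2)/(1/2) = 9; row 3: 27/1 = 27. Minimum is 9 at row 2 (x_1 leaves); pivot element 1/2.
Divide row 2 by 1/2; eliminate column x_2 from the other rows.
After both pivots, the entry at constraint row 3, column RHS is 18.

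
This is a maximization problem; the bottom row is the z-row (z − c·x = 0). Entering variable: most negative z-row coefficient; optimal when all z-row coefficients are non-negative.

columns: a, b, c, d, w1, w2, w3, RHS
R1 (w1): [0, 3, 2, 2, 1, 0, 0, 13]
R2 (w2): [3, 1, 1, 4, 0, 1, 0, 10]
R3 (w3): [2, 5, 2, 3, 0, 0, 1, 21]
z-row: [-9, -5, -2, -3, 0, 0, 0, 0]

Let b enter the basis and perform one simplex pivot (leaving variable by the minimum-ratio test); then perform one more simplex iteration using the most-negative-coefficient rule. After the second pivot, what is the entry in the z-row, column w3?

Ratio test on column b — row 1: 13/3 = 13/3; row 2: 10/1 = 10; row 3: 21/5 = 21/5. Minimum is 21/5 at row 3 (w3 leaves); pivot element 5.
Divide row 3 by 5; eliminate column b from the other rows.
Second iteration: most negative z-row entry is -7 in column a, so a enters.
Ratio test on column a — row 1: entry -6/5 ≤ 0; row 2: (29/5)/(13/5) = 29/13; row 3: (21/5)/(2/5) = 21/2. Minimum is 29/13 at row 2 (w2 leaves); pivot element 13/5.
Divide row 2 by 13/5; eliminate column a from the other rows.
After both pivots, the entry at the z-row, column w3 is 6/13.

6/13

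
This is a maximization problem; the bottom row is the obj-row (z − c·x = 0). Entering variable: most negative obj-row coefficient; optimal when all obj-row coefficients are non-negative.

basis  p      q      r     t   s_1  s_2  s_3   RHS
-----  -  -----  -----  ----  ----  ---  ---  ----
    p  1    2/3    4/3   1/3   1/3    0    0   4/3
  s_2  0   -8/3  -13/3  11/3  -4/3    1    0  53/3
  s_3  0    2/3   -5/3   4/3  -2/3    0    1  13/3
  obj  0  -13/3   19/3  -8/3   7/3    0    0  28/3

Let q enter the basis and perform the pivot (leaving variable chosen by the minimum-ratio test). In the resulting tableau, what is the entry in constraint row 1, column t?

1/2

Ratio test on column q — row 1: (4/3)/(2/3) = 2; row 2: entry -8/3 ≤ 0; row 3: (13/3)/(2/3) = 13/2. Minimum is 2 at row 1 (p leaves); pivot element 2/3.
Divide row 1 by 2/3; eliminate column q from the other rows.
In the new row 1, the t entry is the old entry divided by the pivot: (1/3)/(2/3) = 1/2.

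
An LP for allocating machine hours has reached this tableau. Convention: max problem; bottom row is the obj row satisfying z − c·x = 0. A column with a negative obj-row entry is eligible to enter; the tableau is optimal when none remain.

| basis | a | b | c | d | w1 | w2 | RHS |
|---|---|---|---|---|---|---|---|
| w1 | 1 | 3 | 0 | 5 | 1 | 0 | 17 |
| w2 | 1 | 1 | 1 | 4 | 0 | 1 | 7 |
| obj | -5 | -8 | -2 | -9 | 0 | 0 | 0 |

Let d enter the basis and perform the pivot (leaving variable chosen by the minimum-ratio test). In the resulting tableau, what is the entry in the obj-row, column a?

Ratio test on column d — row 1: 17/5 = 17/5; row 2: 7/4 = 7/4. Minimum is 7/4 at row 2 (w2 leaves); pivot element 4.
Divide row 2 by 4; eliminate column d from the other rows.
obj-row update in column a: -5 − (-9)·(1/4) = -11/4.

-11/4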